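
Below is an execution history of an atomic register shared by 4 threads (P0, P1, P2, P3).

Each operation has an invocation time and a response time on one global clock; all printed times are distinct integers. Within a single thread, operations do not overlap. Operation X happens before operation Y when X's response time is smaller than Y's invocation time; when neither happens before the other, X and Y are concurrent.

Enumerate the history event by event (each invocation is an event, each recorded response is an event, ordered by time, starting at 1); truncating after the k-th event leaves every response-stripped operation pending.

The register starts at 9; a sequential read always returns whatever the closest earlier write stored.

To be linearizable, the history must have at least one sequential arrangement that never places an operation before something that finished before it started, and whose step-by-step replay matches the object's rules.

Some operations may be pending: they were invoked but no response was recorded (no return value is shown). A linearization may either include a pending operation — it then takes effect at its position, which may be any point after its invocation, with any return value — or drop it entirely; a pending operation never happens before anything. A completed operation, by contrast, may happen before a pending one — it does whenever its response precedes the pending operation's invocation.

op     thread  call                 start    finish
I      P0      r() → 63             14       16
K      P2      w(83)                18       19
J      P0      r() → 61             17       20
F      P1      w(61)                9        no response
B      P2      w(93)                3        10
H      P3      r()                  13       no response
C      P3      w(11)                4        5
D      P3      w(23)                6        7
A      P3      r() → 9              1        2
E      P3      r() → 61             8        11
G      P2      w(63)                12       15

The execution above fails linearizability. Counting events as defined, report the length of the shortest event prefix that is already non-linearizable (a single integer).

20

one valid order for events 1..19 is A, B, C, D, F, E, G, H, I, J, K:
step 1: A r() → 9 — value 9
step 2: B w(93) — value 93
step 3: C w(11) — value 11
step 4: D w(23) — value 23
step 5: F w(61) (pending, included) — value 61
step 6: E r() → 61 — value 61
step 7: G w(63) — value 63
step 8: H r() (pending, included) — value 63
step 9: I r() → 63 — value 63
step 10: J r() (pending, included) — value 63
step 11: K w(83) — value 83
event 20 — J's response, time 20 — after it, nothing linearizes
no completion choice of the 2 pending operations (F, H) rescues it — every subset was tried
e.g. A, B, C, D, E, G, I, J, K (pending dropped): illegal at step 5, since E r() → 61 cannot apply there
e.g. A, B, C, D, E, G, I, K, J (pending dropped): illegal at step 5, since E r() → 61 cannot apply there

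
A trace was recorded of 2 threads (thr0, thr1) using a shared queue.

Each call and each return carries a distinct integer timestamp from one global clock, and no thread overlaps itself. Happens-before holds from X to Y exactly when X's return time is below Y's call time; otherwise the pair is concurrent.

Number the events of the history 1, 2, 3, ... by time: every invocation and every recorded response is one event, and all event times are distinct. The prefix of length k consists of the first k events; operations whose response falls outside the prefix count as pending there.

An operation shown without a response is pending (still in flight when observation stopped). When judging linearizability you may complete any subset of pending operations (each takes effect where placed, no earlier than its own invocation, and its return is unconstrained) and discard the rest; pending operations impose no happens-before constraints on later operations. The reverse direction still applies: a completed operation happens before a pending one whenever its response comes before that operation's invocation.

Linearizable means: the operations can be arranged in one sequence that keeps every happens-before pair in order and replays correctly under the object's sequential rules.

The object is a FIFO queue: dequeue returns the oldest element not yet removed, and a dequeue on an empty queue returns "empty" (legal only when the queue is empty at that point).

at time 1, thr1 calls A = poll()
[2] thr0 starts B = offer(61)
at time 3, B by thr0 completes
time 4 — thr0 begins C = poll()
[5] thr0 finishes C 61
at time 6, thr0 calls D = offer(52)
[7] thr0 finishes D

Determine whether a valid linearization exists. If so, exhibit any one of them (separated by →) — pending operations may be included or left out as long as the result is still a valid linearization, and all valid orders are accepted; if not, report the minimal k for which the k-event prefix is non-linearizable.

linearizable — witness: A → B → C → D

1. A poll() (pending, included), leaving queue <>
2. B offer(61), leaving queue <61>
3. C poll() → 61, leaving queue <>
4. D offer(52), leaving queue <52>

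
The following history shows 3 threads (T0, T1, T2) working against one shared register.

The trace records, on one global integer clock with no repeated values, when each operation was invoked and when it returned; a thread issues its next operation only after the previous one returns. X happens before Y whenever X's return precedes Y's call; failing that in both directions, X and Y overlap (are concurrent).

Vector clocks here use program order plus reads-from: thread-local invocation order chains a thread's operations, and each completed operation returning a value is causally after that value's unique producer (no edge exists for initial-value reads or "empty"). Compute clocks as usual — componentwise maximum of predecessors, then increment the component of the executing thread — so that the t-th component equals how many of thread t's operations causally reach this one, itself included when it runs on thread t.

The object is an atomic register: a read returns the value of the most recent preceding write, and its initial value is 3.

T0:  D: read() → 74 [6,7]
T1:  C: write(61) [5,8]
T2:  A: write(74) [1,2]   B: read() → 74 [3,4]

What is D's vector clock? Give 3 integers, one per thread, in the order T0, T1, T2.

(1, 0, 1)

A, invoked 1, has no incoming edges; only T2's bump applies → (0, 0, 1)
C, invoked 5, has no incoming edges; only T1's bump applies → (0, 1, 0)
merge at B (invoked 3): VC(A)=(0, 0, 1), own-thread bump on T2 → (0, 0, 2)
merge at D (invoked 6): VC(A)=(0, 0, 1), own-thread bump on T0 → (1, 0, 1)
target: VC(D) = (1, 0, 1)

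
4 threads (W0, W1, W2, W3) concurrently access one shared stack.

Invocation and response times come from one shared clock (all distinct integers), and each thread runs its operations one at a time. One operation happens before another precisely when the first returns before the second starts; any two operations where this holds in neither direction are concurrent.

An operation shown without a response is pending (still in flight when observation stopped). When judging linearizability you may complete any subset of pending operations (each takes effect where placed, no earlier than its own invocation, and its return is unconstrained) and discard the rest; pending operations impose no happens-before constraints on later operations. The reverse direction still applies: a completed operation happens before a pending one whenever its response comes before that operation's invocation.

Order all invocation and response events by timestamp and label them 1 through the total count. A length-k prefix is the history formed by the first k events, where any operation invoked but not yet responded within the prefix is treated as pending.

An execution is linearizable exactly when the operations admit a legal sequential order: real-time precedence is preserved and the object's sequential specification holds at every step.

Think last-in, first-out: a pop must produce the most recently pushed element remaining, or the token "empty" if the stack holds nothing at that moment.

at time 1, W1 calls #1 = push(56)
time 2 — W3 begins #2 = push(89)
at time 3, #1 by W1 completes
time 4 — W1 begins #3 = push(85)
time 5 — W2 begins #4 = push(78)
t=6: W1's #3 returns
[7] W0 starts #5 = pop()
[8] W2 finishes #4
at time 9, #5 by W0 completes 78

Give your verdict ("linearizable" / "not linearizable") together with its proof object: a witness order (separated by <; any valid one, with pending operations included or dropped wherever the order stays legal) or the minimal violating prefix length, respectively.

step 1: #1 push(56) — stack <56>
step 2: #2 push(89) (pending, included) — stack <56,89>
step 3: #3 push(85) — stack <56,89,85>
step 4: #4 push(78) — stack <56,89,85,78>
step 5: #5 pop() → 78 — stack <56,89,85>

linearizable — witness: #1 < #2 < #3 < #4 < #5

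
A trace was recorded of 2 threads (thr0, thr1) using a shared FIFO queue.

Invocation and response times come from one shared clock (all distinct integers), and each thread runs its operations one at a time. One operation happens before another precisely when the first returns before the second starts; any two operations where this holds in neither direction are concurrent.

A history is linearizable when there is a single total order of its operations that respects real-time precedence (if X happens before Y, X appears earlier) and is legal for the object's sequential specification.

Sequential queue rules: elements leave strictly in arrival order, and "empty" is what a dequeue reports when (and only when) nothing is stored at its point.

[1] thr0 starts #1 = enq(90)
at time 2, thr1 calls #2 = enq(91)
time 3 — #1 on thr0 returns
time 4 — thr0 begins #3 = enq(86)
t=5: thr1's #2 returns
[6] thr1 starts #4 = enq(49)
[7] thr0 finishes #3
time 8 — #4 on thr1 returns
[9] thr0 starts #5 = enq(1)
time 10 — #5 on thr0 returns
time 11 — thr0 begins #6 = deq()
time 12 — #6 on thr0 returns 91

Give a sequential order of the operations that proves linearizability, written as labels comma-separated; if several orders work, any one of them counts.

#2, #1, #3, #4, #5, #6

after step 1 (#2 enq(91)): queue <91>
after step 2 (#1 enq(90)): queue <91,90>
after step 3 (#3 enq(86)): queue <91,90,86>
after step 4 (#4 enq(49)): queue <91,90,86,49>
after step 5 (#5 enq(1)): queue <91,90,86,49,1>
after step 6 (#6 deq() → 91): queue <90,86,49,1>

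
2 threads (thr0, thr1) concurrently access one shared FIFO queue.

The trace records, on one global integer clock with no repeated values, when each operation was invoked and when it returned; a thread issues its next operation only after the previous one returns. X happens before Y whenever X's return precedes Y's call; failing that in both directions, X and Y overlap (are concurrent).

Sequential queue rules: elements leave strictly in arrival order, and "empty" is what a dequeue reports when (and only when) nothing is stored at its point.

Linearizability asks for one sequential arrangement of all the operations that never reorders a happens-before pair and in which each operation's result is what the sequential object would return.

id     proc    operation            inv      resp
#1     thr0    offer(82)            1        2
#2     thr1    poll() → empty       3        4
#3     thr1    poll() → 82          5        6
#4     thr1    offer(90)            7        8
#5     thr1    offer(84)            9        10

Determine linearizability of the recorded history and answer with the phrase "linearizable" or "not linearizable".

not linearizable

already the first 4 events (up to #2's response at time 4) admit no linearization; the first 3 still do
one real-time candidate order over the 2 completed operations — the FIFO queue replay rejects it
one such order, #1, #2, breaks at step 2 where #2 poll() → empty is illegal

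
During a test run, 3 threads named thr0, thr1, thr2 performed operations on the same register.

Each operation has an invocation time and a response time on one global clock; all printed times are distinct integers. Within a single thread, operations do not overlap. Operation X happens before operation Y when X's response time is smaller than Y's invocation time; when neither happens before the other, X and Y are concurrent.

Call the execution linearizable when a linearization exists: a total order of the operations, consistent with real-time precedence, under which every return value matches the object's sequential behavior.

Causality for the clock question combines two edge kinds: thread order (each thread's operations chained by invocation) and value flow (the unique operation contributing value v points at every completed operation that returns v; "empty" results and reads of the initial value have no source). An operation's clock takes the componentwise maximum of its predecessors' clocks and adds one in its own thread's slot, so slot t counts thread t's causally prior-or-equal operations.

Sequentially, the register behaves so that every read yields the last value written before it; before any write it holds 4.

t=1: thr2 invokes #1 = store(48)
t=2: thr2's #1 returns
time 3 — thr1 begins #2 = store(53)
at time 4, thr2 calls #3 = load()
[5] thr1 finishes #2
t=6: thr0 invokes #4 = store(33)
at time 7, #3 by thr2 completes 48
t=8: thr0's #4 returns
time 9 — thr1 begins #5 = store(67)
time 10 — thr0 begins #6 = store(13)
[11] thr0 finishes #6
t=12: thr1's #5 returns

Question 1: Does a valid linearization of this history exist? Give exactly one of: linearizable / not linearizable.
linearizable

witness order: #1, #3, #2, #4, #5, #6
after step 1 (#1 store(48)): value 48
after step 2 (#3 load() → 48): value 48
after step 3 (#2 store(53)): value 53
after step 4 (#4 store(33)): value 33
after step 5 (#5 store(67)): value 67
after step 6 (#6 store(13)): value 13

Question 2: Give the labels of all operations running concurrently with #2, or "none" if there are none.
#3

concurrent with #2 ([3,5]): every op whose interval crosses 3..5
#1 [1,2]: before
#3 [4,7]: concurrent
#4 [6,8]: after
#5 [9,12]: after
#6 [10,11]: after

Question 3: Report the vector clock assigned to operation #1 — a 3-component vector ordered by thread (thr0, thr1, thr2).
(0, 0, 1)

VC(#1, invoked at 1): no causal predecessors; +1 on thr2 → (0, 0, 1)
VC(#2, invoked at 3): no causal predecessors; +1 on thr1 → (0, 1, 0)
VC(#4, invoked at 6): no causal predecessors; +1 on thr0 → (1, 0, 0)
VC(#3, invoked at 4): max of VC(#1)=(0, 0, 1), then +1 on thread thr2 → (0, 0, 2)
VC(#5, invoked at 9): max of VC(#2)=(0, 1, 0), then +1 on thread thr1 → (0, 2, 0)
VC(#6, invoked at 10): max of VC(#4)=(1, 0, 0), then +1 on thread thr0 → (2, 0, 0)
target: VC(#1) = (0, 0, 1)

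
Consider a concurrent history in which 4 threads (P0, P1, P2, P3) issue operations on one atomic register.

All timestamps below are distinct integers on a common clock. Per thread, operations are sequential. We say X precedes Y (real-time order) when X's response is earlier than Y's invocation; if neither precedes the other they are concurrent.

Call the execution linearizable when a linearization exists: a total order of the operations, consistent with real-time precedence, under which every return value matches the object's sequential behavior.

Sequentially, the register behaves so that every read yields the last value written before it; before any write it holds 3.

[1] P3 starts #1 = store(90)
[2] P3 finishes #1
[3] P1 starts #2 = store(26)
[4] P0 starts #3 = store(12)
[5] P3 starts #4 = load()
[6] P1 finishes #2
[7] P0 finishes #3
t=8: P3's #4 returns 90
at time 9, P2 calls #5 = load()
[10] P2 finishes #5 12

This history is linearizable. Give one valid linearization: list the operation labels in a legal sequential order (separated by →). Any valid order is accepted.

#1 → #4 → #2 → #3 → #5

step 1: #1 store(90) — value 90
step 2: #4 load() → 90 — value 90
step 3: #2 store(26) — value 26
step 4: #3 store(12) — value 12
step 5: #5 load() → 12 — value 12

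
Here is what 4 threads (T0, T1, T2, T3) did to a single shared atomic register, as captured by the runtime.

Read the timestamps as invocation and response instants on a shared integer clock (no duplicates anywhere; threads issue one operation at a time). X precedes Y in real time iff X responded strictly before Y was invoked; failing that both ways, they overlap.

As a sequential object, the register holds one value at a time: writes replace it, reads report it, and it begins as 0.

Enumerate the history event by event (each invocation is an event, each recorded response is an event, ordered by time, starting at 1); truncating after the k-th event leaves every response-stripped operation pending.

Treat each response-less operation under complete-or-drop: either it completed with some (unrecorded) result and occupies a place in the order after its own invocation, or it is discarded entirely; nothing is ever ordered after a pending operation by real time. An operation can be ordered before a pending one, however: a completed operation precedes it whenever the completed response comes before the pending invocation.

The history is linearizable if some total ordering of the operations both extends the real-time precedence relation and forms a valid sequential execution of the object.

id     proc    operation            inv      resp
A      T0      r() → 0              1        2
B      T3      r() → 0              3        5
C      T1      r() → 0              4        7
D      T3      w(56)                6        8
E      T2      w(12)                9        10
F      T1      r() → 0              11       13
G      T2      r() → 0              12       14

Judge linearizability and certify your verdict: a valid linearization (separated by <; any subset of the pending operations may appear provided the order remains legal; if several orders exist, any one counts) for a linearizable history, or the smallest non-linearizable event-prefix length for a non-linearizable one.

not linearizable — minimal violating prefix: 13 events

cut after 12 events: linearizable; cut after 13 events (F responds, time 13): not linearizable
every one of the 3 real-time-consistent orders over 6 completed atomic register ops fails the sequential spec
every completion of the 1 pending operation (G) was checked; none linearizes
e.g. A, B, C, D, E, F (pending dropped): illegal at step 6, since F r() → 0 cannot apply there
e.g. A, B, D, C, E, F (pending dropped): illegal at step 4, since C r() → 0 cannot apply there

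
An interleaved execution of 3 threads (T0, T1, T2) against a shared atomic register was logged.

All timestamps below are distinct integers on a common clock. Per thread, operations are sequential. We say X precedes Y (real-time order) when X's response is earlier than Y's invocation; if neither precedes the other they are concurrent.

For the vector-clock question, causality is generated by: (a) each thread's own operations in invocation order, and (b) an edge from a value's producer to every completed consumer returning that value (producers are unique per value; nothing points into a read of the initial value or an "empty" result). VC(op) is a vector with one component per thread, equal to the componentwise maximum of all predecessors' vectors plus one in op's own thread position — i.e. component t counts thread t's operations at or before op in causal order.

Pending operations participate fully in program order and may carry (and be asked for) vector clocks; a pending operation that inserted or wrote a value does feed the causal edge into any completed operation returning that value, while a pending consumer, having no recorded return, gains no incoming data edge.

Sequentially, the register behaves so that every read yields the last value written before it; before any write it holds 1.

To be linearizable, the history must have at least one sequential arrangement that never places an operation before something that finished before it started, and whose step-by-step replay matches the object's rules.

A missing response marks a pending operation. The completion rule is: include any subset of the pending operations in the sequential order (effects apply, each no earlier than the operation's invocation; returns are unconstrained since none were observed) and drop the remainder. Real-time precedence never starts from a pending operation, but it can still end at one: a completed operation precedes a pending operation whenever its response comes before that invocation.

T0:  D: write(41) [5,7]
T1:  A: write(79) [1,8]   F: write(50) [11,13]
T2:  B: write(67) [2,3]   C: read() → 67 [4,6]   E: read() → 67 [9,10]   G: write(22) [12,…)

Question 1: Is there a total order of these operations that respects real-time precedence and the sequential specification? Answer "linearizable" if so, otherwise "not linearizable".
not linearizable

events 1..9 are fine; event 10 — the response of E at time 10 — makes the prefix non-linearizable
real-time-consistent orders of the 5 completed operations: 8 — all fail the atomic register replay
for example A, B, C, D, E fails at step 5: E read() → 67 is not legal there
for example A, B, D, C, E fails at step 4: C read() → 67 is not legal there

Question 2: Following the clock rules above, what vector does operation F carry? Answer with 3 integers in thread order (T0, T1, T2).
(0, 2, 0)

B (invocation 2): nothing precedes it; T2's component alone gives (0, 0, 1)
A (invocation 1): nothing precedes it; T1's component alone gives (0, 1, 0)
D (invocation 5): nothing precedes it; T0's component alone gives (1, 0, 0)
merge at C (invoked 4): VC(B)=(0, 0, 1), own-thread bump on T2 → (0, 0, 2)
merge at F (invoked 11): VC(A)=(0, 1, 0), own-thread bump on T1 → (0, 2, 0)
merge at E (invoked 9): VC(B)=(0, 0, 1), VC(C)=(0, 0, 2), own-thread bump on T2 → (0, 0, 3)
merge at G (invoked 12): VC(E)=(0, 0, 3), own-thread bump on T2 → (0, 0, 4)
target: VC(F) = (0, 2, 0)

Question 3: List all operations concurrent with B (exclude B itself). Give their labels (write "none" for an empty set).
A

concurrent with B ([2,3]): every op whose interval crosses 2..3
A [1,8]: concurrent
C [4,6]: after
D [5,7]: after
E [9,10]: after
F [11,13]: after
G [12,…): after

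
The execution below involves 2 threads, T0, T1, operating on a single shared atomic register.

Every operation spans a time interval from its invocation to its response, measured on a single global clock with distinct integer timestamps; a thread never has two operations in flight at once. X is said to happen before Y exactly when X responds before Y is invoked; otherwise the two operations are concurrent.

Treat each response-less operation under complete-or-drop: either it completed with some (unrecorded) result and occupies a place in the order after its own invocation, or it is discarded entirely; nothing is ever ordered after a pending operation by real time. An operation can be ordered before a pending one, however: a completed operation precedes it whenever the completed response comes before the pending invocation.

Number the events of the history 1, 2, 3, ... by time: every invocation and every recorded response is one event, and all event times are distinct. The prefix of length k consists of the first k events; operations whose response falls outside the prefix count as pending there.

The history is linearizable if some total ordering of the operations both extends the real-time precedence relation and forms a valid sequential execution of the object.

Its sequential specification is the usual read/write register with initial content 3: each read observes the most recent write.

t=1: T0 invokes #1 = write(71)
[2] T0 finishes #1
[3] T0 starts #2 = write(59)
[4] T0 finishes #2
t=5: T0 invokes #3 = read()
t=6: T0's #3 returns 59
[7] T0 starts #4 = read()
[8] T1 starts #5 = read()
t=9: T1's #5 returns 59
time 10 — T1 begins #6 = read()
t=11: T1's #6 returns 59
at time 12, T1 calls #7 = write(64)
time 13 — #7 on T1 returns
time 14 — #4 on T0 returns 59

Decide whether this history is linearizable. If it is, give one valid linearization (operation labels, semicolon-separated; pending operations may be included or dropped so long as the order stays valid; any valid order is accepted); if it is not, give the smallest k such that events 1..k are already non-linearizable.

1. #1 write(71), leaving value 71
2. #2 write(59), leaving value 59
3. #3 read() → 59, leaving value 59
4. #4 read() → 59, leaving value 59
5. #5 read() → 59, leaving value 59
6. #6 read() → 59, leaving value 59
7. #7 write(64), leaving value 64

linearizable — witness: #1; #2; #3; #4; #5; #6; #7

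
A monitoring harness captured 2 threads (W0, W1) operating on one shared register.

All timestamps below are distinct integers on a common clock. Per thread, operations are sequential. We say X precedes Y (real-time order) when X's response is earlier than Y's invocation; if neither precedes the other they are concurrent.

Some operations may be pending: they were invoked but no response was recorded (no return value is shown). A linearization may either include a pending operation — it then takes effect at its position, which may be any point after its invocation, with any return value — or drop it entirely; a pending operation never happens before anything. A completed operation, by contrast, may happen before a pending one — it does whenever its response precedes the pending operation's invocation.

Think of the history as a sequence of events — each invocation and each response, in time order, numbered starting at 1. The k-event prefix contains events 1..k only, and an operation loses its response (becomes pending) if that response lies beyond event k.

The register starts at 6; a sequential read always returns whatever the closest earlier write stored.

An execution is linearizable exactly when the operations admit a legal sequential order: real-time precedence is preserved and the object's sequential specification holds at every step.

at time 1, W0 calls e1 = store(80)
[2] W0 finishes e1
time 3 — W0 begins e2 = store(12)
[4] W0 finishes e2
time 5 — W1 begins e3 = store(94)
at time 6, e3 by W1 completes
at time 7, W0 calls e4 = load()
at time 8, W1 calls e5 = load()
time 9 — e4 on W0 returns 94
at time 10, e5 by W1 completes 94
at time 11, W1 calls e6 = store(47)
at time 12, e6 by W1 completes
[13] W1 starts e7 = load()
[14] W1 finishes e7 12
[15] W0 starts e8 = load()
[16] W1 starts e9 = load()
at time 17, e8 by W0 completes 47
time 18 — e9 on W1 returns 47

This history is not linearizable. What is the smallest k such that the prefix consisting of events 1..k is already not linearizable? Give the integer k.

14

a valid linearization of events 1..13 exists, for instance e1, e2, e3, e4, e5, e6:
step 1: e1 store(80) — value 80
step 2: e2 store(12) — value 12
step 3: e3 store(94) — value 94
step 4: e4 load() → 94 — value 94
step 5: e5 load() → 94 — value 94
step 6: e6 store(47) — value 47
at event 14 (e7's time-14 response) nothing linearizes any more
take e1, e2, e3, e4, e5, e6, e7: step 7 already fails, because e7 load() → 12 cannot occur there
take e1, e2, e3, e5, e4, e6, e7: step 7 already fails, because e7 load() → 12 cannot occur there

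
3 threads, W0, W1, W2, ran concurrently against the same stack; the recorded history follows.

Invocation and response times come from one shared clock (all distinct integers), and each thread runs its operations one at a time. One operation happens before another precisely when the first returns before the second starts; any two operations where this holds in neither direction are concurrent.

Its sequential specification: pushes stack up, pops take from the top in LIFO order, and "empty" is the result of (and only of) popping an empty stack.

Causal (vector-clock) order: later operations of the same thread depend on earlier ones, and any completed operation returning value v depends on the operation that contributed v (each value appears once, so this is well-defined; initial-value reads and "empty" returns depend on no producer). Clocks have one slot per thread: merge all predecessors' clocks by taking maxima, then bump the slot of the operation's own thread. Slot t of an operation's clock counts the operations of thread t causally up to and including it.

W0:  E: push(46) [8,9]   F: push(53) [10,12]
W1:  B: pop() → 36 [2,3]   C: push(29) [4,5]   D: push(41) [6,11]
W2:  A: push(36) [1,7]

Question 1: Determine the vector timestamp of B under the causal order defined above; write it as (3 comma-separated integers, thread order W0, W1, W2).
(0, 1, 1)

root op A, invoked 1: fresh clock plus W2's own tick → (0, 0, 1)
root op E, invoked 8: fresh clock plus W0's own tick → (1, 0, 0)
invoked at 2, B merges VC(A)=(0, 0, 1) and bumps W1's slot → (0, 1, 1)
invoked at 10, F merges VC(E)=(1, 0, 0) and bumps W0's slot → (2, 0, 0)
invoked at 4, C merges VC(B)=(0, 1, 1) and bumps W1's slot → (0, 2, 1)
invoked at 6, D merges VC(C)=(0, 2, 1) and bumps W1's slot → (0, 3, 1)
target: VC(B) = (0, 1, 1)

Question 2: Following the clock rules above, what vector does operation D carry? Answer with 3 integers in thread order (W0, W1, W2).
(0, 3, 1)

A, invoked 1, has no incoming edges; only W2's bump applies → (0, 0, 1)
E, invoked 8, has no incoming edges; only W0's bump applies → (1, 0, 0)
B (invocation 2): componentwise max over VC(A)=(0, 0, 1), +1 at W1, giving (0, 1, 1)
F (invocation 10): componentwise max over VC(E)=(1, 0, 0), +1 at W0, giving (2, 0, 0)
C (invocation 4): componentwise max over VC(B)=(0, 1, 1), +1 at W1, giving (0, 2, 1)
D (invocation 6): componentwise max over VC(C)=(0, 2, 1), +1 at W1, giving (0, 3, 1)
target: VC(D) = (0, 3, 1)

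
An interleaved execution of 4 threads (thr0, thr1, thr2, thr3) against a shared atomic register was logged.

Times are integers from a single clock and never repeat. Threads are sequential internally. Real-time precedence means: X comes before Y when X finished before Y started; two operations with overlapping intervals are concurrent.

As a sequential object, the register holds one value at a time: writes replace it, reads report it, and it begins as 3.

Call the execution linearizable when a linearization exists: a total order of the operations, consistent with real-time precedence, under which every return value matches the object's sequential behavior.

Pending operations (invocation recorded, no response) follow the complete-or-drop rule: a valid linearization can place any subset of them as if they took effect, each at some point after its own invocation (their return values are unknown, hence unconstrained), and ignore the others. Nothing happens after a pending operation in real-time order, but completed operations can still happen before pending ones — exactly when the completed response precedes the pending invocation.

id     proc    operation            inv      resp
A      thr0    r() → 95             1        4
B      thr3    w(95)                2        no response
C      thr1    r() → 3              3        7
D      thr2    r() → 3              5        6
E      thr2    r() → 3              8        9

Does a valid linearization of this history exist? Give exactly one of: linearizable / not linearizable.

not linearizable

cut after 5 events: linearizable; cut after 6 events (D responds, time 6): not linearizable
exhaustive check: the 2 completed atomic register ops admit one real-time order; illegal
include/drop combinations of the 2 pending operations (B, C) were all tried; none helps
sample order A, D (pending dropped) stalls at step 1 — A r() → 95 has no legal effect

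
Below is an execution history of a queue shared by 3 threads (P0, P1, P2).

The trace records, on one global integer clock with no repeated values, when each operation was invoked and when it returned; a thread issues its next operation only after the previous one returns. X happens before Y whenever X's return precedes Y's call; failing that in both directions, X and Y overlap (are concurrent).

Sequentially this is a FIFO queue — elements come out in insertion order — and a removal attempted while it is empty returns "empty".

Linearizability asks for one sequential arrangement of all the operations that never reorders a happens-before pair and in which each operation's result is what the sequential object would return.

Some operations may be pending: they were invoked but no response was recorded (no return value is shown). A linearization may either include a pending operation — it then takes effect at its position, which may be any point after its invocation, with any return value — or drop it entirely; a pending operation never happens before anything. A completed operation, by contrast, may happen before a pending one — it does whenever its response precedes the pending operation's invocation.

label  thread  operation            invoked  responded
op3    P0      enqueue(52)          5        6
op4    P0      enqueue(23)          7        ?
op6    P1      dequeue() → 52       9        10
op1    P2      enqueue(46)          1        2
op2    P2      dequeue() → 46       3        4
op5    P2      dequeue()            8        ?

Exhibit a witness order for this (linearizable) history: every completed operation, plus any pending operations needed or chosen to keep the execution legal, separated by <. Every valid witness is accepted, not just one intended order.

1. op1 enqueue(46), leaving queue <46>
2. op2 dequeue() → 46, leaving queue <>
3. op3 enqueue(52), leaving queue <52>
4. op4 enqueue(23) (pending, included), leaving queue <52,23>
5. op6 dequeue() → 52, leaving queue <23>

op1 < op2 < op3 < op4 < op6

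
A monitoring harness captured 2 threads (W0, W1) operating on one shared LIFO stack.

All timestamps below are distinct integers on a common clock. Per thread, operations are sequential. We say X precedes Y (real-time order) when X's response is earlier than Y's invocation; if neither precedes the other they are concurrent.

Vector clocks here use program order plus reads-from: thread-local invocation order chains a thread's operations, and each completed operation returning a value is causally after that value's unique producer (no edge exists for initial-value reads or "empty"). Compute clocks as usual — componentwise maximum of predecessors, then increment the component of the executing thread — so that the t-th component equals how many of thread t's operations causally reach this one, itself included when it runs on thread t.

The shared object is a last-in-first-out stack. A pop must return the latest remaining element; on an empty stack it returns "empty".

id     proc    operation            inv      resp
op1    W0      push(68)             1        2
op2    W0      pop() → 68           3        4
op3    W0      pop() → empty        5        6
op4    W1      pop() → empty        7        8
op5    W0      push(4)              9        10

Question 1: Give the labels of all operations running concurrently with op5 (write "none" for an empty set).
overlap test against op5 [9,10]: concurrent iff the interval meets 9..10
op1 [1,2]: before
op2 [3,4]: before
op3 [5,6]: before
op4 [7,8]: before

none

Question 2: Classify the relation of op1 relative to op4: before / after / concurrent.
op1 spans [1,2], op4 spans [7,8]
resp(op1)=2 < inv(op4)=7

before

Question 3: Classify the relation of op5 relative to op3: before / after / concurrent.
op5 spans [9,10], op3 spans [5,6]
resp(op3)=6 < inv(op5)=9

after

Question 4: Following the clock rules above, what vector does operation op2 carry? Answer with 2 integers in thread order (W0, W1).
root op op4, invoked 7: fresh clock plus W1's own tick → (0, 1)
root op op1, invoked 1: fresh clock plus W0's own tick → (1, 0)
op2, invoked 3, takes VC(op1)=(1, 0) under max, adds 1 for W0 → (2, 0)
op3, invoked 5, takes VC(op2)=(2, 0) under max, adds 1 for W0 → (3, 0)
op5, invoked 9, takes VC(op3)=(3, 0) under max, adds 1 for W0 → (4, 0)
target: VC(op2) = (2, 0)

(2, 0)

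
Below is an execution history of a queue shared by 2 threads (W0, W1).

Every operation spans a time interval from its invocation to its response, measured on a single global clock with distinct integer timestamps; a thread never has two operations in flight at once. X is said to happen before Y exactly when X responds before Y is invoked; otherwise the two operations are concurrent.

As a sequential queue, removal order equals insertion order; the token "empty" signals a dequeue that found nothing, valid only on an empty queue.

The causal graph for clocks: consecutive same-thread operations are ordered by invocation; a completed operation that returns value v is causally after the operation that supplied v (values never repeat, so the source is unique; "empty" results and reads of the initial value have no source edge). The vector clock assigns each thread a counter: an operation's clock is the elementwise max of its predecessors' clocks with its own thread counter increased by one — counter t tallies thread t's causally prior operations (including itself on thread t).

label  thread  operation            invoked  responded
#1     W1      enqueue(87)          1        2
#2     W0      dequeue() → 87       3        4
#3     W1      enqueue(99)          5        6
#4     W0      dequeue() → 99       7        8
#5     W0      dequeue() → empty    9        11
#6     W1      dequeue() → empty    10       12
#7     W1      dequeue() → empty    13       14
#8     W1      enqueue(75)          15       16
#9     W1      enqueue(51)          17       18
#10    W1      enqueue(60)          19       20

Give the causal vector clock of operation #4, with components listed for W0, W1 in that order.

(2, 2)

root op #1, invoked 1: fresh clock plus W1's own tick → (0, 1)
VC(#3, invoked at 5): max of VC(#1)=(0, 1), then +1 on thread W1 → (0, 2)
VC(#2, invoked at 3): max of VC(#1)=(0, 1), then +1 on thread W0 → (1, 1)
VC(#6, invoked at 10): max of VC(#3)=(0, 2), then +1 on thread W1 → (0, 3)
VC(#7, invoked at 13): max of VC(#6)=(0, 3), then +1 on thread W1 → (0, 4)
VC(#4, invoked at 7): max of VC(#2)=(1, 1), VC(#3)=(0, 2), then +1 on thread W0 → (2, 2)
VC(#8, invoked at 15): max of VC(#7)=(0, 4), then +1 on thread W1 → (0, 5)
VC(#5, invoked at 9): max of VC(#4)=(2, 2), then +1 on thread W0 → (3, 2)
VC(#9, invoked at 17): max of VC(#8)=(0, 5), then +1 on thread W1 → (0, 6)
VC(#10, invoked at 19): max of VC(#9)=(0, 6), then +1 on thread W1 → (0, 7)
target: VC(#4) = (2, 2)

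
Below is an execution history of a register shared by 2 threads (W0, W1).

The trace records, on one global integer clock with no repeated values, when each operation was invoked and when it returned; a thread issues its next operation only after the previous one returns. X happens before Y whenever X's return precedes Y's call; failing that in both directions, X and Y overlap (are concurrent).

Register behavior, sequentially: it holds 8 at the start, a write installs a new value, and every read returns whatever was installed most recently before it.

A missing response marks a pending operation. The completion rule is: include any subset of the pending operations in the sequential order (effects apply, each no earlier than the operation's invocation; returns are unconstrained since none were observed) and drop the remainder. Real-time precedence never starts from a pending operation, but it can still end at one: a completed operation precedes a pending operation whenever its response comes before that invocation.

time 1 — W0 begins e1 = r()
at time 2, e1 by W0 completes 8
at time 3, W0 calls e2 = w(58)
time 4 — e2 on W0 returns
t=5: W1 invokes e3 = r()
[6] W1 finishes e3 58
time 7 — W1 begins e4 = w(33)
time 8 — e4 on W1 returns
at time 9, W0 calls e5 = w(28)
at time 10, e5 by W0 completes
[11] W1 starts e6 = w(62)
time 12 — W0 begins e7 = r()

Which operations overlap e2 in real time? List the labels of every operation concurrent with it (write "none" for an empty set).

none

e2 spans [3,4]: anything still running between times 3 and 4 counts as concurrent
e1 [1,2]: before
e3 [5,6]: after
e4 [7,8]: after
e5 [9,10]: after
e6 [11,…): after
e7 [12,…): after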